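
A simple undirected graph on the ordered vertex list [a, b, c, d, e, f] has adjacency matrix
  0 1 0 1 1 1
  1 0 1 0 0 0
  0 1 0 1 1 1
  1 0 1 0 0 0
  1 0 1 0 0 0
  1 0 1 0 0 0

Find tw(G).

A width-2 tree decomposition is:
Bags: B1 = {a, c, e}  B2 = {a, b, c}  B3 = {a, c, d}  B4 = {a, c, f}
Tree: B1–B2, B2–B3, B3–B4
The largest bag has 3 vertices, giving width 2; this decomposition certifies tw(G) ≤ 2. For the lower bound, G contains the cycle e–c–b–a–e, so G is not a forest; only forests have treewidth ≤ 1, hence tw(G) ≥ 2. Hence tw(G) = 2 exactly.

2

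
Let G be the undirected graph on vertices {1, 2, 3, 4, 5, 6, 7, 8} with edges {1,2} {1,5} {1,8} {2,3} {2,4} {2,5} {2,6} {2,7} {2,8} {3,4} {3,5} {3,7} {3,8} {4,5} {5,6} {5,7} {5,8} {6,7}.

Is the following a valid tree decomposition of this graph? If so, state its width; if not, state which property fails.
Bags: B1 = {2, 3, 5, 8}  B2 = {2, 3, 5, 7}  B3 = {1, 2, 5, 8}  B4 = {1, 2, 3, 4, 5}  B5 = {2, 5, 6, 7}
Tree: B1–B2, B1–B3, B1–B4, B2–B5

No — bags containing vertex 1 are not connected in the tree.

A tree decomposition must satisfy three properties: every vertex lies in some bag; for every edge, both endpoints lie together in some bag; and for every vertex, the bags containing it form a connected subtree. Here bags containing vertex 1 are not connected in the tree, so the decomposition is invalid.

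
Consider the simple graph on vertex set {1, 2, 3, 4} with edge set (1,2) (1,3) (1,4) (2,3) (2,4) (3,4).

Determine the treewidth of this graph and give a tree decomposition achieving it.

Treewidth 3.
One optimal decomposition is:
Bags: B1 = {1, 2, 3, 4}
Tree: (single bag)

A single bag containing all 4 vertices is trivially a valid decomposition of width 3. On the other hand G contains the 4-clique {1, 2, 3, 4}. A clique must lie in a single bag of any decomposition, so no decomposition can have width below 3. Combining the bounds, tw(G) = 3.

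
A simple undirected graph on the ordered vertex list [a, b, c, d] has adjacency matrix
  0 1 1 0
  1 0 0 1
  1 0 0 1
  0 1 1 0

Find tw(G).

2

A width-2 tree decomposition is:
Bags: B1 = {a, b, c}  B2 = {b, c, d}
Tree: B1–B2
Each bag holds 3 vertices, so the decomposition has width 2, which upper-bounds the treewidth. Since c–a–b–d–c is a cycle in G, G is not acyclic. Forests are exactly the graphs of treewidth ≤ 1, so tw(G) ≥ 2. Hence tw(G) = 2 exactly.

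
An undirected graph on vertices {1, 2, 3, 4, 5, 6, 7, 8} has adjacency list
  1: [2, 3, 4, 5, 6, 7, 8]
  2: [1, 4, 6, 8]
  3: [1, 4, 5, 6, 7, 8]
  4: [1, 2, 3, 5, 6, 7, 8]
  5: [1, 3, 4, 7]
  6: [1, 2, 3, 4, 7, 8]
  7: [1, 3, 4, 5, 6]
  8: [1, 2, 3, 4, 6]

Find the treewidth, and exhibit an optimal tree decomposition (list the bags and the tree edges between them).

Treewidth 4.
One such decomposition:
Bags: B1 = {1, 3, 4, 5, 7}  B2 = {1, 3, 4, 6, 7}  B3 = {1, 3, 4, 6, 8}  B4 = {1, 2, 4, 6, 8}
Tree: B1–B2, B2–B3, B3–B4

Every bag has size at most 5, so the width is 5 − 1 = 4 and tw(G) ≤ 4. On the other hand G contains the 5-clique {1, 2, 4, 6, 8}. A clique must lie in a single bag of any decomposition, so no decomposition can have width below 4. Hence tw(G) = 4 exactly.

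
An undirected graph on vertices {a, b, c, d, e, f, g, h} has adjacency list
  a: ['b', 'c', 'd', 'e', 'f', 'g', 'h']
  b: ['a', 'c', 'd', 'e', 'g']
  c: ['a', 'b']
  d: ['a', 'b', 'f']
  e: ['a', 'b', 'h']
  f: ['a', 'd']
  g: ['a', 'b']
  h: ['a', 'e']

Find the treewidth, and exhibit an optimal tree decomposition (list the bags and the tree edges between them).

Treewidth 2.
One optimal decomposition is:
Bags: B1 = {a, b, e}  B2 = {a, b, c}  B3 = {a, b, d}  B4 = {a, e, h}  B5 = {a, b, g}  B6 = {a, d, f}
Tree: B1–B2, B2–B3, B1–B4, B1–B5, B3–B6

Each bag holds 3 vertices, so the decomposition has width 2, which upper-bounds the treewidth. For the lower bound, the 3 vertices {a, e, h} are pairwise adjacent, and any tree decomposition puts a clique entirely inside one bag — forcing width ≥ 2. Therefore the treewidth is 2.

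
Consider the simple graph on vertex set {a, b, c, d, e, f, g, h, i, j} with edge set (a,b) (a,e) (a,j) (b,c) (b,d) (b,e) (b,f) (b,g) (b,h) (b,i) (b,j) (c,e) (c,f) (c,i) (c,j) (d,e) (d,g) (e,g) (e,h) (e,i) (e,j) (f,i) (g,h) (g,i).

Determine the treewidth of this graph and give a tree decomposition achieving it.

The largest bag has 4 vertices, giving width 3; this decomposition certifies tw(G) ≤ 3. For the lower bound, the 4 vertices {b, d, e, g} are pairwise adjacent, and any tree decomposition puts a clique entirely inside one bag — forcing width ≥ 3. Combining the bounds, tw(G) = 3.

Treewidth 3.
One such decomposition:
Bags: B1 = {b, c, e, i}  B2 = {b, e, g, i}  B3 = {b, c, e, j}  B4 = {b, d, e, g}  B5 = {b, c, f, i}  B6 = {b, e, g, h}  B7 = {a, b, e, j}
Tree: B1–B2, B1–B3, B2–B4, B1–B5, B2–B6, B3–B7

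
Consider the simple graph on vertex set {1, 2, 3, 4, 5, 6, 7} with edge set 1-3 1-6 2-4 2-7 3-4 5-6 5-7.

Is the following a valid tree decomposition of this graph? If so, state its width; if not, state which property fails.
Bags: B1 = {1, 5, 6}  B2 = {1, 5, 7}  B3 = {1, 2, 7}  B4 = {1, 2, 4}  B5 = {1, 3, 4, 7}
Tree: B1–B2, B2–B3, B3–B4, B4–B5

No — bags containing vertex 7 are not connected in the tree.

A tree decomposition must satisfy three properties: every vertex lies in some bag; for every edge, both endpoints lie together in some bag; and for every vertex, the bags containing it form a connected subtree. Here bags containing vertex 7 are not connected in the tree, so the decomposition is invalid.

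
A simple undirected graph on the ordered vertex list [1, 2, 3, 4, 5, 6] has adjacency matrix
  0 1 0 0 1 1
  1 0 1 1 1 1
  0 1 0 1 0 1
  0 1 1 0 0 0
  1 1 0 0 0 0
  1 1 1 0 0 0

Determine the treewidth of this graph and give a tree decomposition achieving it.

Every bag has size at most 3, so the width is 3 − 1 = 2 and tw(G) ≤ 2. Conversely, {1, 2, 5} is a clique of size 3, and the vertices of any clique must share a bag in every tree decomposition; so some bag has ≥ 3 vertices and tw(G) ≥ 2. Hence tw(G) = 2 exactly.

Treewidth 2.
One such decomposition:
Bags: B1 = {1, 2, 6}  B2 = {2, 3, 6}  B3 = {1, 2, 5}  B4 = {2, 3, 4}
Tree: B1–B2, B1–B3, B2–B4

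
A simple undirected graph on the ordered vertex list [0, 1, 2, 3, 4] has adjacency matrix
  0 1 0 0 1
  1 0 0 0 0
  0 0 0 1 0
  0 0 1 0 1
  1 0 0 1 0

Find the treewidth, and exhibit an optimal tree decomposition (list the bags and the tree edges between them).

Every bag has size at most 2, so the width is 2 − 1 = 1 and tw(G) ≤ 1. G has an edge, so its treewidth is at least 1. Therefore the treewidth is 1.

Treewidth 1.
Bags: B1 = {0, 1}  B2 = {0, 4}  B3 = {3, 4}  B4 = {2, 3}
Tree: B1–B2, B2–B3, B3–B4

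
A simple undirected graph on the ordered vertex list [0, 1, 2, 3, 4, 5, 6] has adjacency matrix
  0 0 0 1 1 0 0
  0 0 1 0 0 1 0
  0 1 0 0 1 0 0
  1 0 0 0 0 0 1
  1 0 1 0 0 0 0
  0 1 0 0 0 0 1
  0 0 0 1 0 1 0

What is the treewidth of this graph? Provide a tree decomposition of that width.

Treewidth 2.
Bags: B1 = {1, 2, 5}  B2 = {2, 5, 6}  B3 = {2, 3, 6}  B4 = {0, 2, 3}  B5 = {0, 2, 4}
Tree: B1–B2, B2–B3, B3–B4, B4–B5

The largest bag has 3 vertices, giving width 2; this decomposition certifies tw(G) ≤ 2. The edges 2–1–5–6–3–0–4–2 form a cycle, so G is not a tree and its treewidth is at least 2. The upper and lower bounds meet at 2, so that is the treewidth.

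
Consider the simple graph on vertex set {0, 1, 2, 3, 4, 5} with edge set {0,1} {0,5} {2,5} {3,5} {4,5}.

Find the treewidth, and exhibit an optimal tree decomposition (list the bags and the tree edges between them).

Every bag has size at most 2, so the width is 2 − 1 = 1 and tw(G) ≤ 1. Any graph with an edge has treewidth ≥ 1, and G has the edge 5–0. Therefore the treewidth is 1.

Treewidth 1.
Bags: B1 = {0, 5}  B2 = {2, 5}  B3 = {4, 5}  B4 = {0, 1}  B5 = {3, 5}
Tree: B1–B2, B1–B3, B1–B4, B3–B5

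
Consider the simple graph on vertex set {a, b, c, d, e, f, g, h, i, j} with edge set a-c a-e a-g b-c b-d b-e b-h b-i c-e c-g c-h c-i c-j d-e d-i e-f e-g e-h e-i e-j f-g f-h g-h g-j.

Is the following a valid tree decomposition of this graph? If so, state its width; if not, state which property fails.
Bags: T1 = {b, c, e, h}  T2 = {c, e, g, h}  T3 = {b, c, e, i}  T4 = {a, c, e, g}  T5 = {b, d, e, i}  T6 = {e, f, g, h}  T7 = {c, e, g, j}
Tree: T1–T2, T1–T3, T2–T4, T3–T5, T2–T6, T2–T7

Yes; width 3.

Vertex coverage: the bags together contain {a, b, c, d, e, f, g, h, i, j}, the full vertex set. Edge coverage: each edge of G has both endpoints in at least one bag. Running intersection: for every vertex, the bags containing it form a connected subtree. All three properties hold, so this is a valid tree decomposition of width max|bag| − 1 = 3, and hence tw(G) ≤ 3.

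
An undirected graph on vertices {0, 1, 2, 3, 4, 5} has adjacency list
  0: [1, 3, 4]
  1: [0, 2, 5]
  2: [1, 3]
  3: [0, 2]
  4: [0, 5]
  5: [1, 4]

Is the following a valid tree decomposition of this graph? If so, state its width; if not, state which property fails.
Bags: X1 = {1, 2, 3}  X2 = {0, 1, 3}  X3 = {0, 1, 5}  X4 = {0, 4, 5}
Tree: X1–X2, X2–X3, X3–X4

Every vertex of G appears in some bag (union = {0, 1, 2, 3, 4, 5}); every edge is covered by a bag; and for each vertex v the set of bags containing v is connected in the bag tree. The decomposition is therefore valid. The largest bag has 3 vertices, so the width is 2.

Yes; width 2.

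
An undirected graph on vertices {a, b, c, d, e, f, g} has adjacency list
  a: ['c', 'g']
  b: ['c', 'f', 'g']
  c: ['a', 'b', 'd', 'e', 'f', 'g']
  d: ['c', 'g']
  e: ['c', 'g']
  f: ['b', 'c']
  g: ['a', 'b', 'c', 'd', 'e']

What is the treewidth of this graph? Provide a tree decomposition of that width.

Treewidth 2.
One such decomposition:
Bags: B1 = {b, c, f}  B2 = {b, c, g}  B3 = {c, d, g}  B4 = {c, e, g}  B5 = {a, c, g}
Tree: B1–B2, B2–B3, B2–B4, B4–B5

Every bag has size at most 3, so the width is 3 − 1 = 2 and tw(G) ≤ 2. On the other hand G contains the 3-clique {c, d, g}. A clique must lie in a single bag of any decomposition, so no decomposition can have width below 2. Therefore the treewidth is 2.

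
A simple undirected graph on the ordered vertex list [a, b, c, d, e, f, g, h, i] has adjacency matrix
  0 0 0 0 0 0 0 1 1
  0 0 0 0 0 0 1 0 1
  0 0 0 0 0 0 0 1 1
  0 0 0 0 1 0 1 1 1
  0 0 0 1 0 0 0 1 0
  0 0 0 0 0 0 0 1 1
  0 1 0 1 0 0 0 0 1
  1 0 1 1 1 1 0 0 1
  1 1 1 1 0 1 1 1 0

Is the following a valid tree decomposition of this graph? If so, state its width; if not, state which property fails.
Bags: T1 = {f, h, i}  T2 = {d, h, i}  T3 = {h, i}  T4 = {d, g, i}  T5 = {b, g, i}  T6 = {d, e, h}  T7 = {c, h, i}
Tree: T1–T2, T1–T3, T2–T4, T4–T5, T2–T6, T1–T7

A tree decomposition must satisfy three properties: every vertex lies in some bag; for every edge, both endpoints lie together in some bag; and for every vertex, the bags containing it form a connected subtree. Here vertex a appears in no bag, so the decomposition is invalid.

No — vertex a appears in no bag.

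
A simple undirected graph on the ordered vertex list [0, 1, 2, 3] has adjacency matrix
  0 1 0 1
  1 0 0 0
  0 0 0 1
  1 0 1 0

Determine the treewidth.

1

A width-1 tree decomposition is:
Bags: B1 = {0, 1}  B2 = {0, 3}  B3 = {2, 3}
Tree: B1–B2, B2–B3
Each bag holds 2 vertices, so the decomposition has width 1, which upper-bounds the treewidth. G has an edge, so its treewidth is at least 1. Combining the bounds, tw(G) = 1.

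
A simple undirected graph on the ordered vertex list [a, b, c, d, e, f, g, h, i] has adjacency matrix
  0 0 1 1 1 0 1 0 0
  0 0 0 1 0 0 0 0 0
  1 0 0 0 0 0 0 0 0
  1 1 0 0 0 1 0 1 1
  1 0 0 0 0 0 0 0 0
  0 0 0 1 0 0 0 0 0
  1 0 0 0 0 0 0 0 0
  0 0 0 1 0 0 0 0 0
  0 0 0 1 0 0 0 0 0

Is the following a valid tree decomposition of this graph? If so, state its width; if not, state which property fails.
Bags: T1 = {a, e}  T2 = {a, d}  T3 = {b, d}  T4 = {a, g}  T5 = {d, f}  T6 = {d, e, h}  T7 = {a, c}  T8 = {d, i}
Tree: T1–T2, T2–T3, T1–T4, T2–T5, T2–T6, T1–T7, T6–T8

A tree decomposition must satisfy three properties: every vertex lies in some bag; for every edge, both endpoints lie together in some bag; and for every vertex, the bags containing it form a connected subtree. Here bags containing vertex e are not connected in the tree, so the decomposition is invalid.

No — bags containing vertex e are not connected in the tree.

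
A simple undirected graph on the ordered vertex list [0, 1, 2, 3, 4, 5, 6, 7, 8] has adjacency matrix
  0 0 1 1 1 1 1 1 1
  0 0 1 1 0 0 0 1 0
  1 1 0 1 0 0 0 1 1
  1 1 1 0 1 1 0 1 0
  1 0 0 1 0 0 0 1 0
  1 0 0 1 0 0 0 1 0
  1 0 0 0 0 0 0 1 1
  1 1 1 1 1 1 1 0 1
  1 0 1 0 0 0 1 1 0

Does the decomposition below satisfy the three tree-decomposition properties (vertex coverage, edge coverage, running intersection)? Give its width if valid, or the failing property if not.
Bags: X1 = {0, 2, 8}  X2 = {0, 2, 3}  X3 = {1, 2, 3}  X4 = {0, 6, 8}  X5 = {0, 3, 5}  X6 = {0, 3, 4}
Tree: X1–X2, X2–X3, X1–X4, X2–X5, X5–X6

No — vertex 7 appears in no bag.

A tree decomposition must satisfy three properties: every vertex lies in some bag; for every edge, both endpoints lie together in some bag; and for every vertex, the bags containing it form a connected subtree. Here vertex 7 appears in no bag, so the decomposition is invalid.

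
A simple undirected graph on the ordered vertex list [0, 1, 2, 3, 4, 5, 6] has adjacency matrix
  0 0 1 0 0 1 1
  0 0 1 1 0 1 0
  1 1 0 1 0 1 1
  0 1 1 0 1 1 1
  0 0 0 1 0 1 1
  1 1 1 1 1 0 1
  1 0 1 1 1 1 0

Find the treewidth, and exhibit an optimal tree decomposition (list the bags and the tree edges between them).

Treewidth 3.
Bags: B1 = {2, 3, 5, 6}  B2 = {1, 2, 3, 5}  B3 = {0, 2, 5, 6}  B4 = {3, 4, 5, 6}
Tree: B1–B2, B1–B3, B1–B4

Each bag holds 4 vertices, so the decomposition has width 3, which upper-bounds the treewidth. On the other hand G contains the 4-clique {0, 2, 5, 6}. A clique must lie in a single bag of any decomposition, so no decomposition can have width below 3. Hence tw(G) = 3 exactly.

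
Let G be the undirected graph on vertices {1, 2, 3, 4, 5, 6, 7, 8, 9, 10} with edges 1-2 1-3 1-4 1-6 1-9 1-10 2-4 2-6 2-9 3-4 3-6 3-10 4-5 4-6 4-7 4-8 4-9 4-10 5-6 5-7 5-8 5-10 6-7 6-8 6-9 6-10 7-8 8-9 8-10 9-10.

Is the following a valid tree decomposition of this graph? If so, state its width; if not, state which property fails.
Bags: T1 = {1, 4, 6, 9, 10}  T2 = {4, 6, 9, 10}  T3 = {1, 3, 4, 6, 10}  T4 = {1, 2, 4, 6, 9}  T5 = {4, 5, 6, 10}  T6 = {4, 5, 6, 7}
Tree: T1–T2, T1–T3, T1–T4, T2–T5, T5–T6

No — vertex 8 appears in no bag.

A tree decomposition must satisfy three properties: every vertex lies in some bag; for every edge, both endpoints lie together in some bag; and for every vertex, the bags containing it form a connected subtree. Here vertex 8 appears in no bag, so the decomposition is invalid.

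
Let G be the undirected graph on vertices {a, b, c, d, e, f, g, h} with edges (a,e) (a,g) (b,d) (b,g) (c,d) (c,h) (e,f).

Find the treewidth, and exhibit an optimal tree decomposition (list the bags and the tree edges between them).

Treewidth 1.
One such decomposition:
Bags: B1 = {c, h}  B2 = {c, d}  B3 = {b, d}  B4 = {b, g}  B5 = {a, g}  B6 = {a, e}  B7 = {e, f}
Tree: B1–B2, B2–B3, B3–B4, B4–B5, B5–B6, B6–B7

Each bag holds 2 vertices, so the decomposition has width 1, which upper-bounds the treewidth. Since G has at least one edge (e.g. h–c), it is not an edgeless graph, so tw(G) ≥ 1. Therefore the treewidth is 1.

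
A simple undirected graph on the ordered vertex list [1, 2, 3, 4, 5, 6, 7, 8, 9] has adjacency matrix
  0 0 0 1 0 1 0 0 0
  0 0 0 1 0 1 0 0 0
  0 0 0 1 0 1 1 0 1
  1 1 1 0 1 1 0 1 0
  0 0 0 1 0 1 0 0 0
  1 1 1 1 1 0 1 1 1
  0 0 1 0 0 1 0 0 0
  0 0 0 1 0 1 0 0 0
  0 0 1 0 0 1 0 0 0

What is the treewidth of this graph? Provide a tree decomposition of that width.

Treewidth 2.
Bags: B1 = {3, 4, 6}  B2 = {4, 6, 8}  B3 = {2, 4, 6}  B4 = {3, 6, 9}  B5 = {4, 5, 6}  B6 = {1, 4, 6}  B7 = {3, 6, 7}
Tree: B1–B2, B1–B3, B1–B4, B3–B5, B5–B6, B4–B7

Each bag holds 3 vertices, so the decomposition has width 2, which upper-bounds the treewidth. For the lower bound, the 3 vertices {3, 6, 9} are pairwise adjacent, and any tree decomposition puts a clique entirely inside one bag — forcing width ≥ 2. Hence tw(G) = 2 exactly.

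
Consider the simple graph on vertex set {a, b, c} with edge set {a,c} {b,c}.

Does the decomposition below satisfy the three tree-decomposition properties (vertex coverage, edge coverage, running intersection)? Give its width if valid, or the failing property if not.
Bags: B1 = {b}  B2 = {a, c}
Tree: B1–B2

No — edge (c,b) lies in no bag.

A tree decomposition must satisfy three properties: every vertex lies in some bag; for every edge, both endpoints lie together in some bag; and for every vertex, the bags containing it form a connected subtree. Here edge (c,b) lies in no bag, so the decomposition is invalid.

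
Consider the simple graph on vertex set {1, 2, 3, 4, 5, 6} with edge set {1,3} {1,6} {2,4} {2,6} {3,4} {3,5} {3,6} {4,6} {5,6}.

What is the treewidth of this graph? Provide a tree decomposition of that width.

Treewidth 2.
One optimal decomposition is:
Bags: B1 = {1, 3, 6}  B2 = {3, 4, 6}  B3 = {3, 5, 6}  B4 = {2, 4, 6}
Tree: B1–B2, B2–B3, B2–B4

Each bag holds 3 vertices, so the decomposition has width 2, which upper-bounds the treewidth. On the other hand G contains the 3-clique {2, 4, 6}. A clique must lie in a single bag of any decomposition, so no decomposition can have width below 2. The upper and lower bounds meet at 2, so that is the treewidth.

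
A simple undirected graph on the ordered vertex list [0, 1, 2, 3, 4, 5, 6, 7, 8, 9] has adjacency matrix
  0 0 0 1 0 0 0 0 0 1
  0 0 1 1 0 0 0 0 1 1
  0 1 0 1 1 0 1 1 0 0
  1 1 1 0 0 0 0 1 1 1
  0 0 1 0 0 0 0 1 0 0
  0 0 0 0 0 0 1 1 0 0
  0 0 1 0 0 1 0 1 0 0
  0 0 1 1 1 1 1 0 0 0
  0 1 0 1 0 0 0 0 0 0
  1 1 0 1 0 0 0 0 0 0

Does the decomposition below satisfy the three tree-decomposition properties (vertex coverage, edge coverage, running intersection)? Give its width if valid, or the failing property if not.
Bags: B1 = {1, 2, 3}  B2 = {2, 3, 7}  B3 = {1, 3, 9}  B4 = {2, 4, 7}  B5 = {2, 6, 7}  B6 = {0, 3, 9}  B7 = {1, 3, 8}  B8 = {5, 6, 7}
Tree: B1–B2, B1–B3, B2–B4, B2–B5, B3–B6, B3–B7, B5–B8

Every vertex of G appears in some bag (union = {0, 1, 2, 3, 4, 5, 6, 7, 8, 9}); every edge is covered by a bag; and for each vertex v the set of bags containing v is connected in the bag tree. The decomposition is therefore valid. The largest bag has 3 vertices, so the width is 2.

Yes; width 2.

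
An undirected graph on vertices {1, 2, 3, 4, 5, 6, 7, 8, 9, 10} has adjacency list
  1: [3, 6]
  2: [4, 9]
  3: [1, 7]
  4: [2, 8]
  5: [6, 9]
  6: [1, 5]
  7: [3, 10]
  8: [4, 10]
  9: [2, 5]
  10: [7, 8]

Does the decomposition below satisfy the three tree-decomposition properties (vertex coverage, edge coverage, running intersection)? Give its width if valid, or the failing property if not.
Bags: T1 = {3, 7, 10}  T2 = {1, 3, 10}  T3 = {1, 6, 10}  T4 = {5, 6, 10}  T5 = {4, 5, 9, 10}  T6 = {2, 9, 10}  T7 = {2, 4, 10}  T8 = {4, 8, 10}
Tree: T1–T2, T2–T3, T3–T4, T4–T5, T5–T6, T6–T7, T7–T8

No — bags containing vertex 4 are not connected in the tree.

A tree decomposition must satisfy three properties: every vertex lies in some bag; for every edge, both endpoints lie together in some bag; and for every vertex, the bags containing it form a connected subtree. Here bags containing vertex 4 are not connected in the tree, so the decomposition is invalid.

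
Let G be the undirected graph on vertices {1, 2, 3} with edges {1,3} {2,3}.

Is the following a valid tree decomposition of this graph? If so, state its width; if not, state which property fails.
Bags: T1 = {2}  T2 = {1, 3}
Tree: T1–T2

No — edge (3,2) lies in no bag.

A tree decomposition must satisfy three properties: every vertex lies in some bag; for every edge, both endpoints lie together in some bag; and for every vertex, the bags containing it form a connected subtree. Here edge (3,2) lies in no bag, so the decomposition is invalid.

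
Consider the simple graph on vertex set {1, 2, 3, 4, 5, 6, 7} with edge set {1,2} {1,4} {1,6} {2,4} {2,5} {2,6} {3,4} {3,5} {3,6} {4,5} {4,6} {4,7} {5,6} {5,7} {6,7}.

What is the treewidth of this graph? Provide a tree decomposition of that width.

The largest bag has 4 vertices, giving width 3; this decomposition certifies tw(G) ≤ 3. Conversely, {1, 2, 4, 6} is a clique of size 4, and the vertices of any clique must share a bag in every tree decomposition; so some bag has ≥ 4 vertices and tw(G) ≥ 3. The upper and lower bounds meet at 3, so that is the treewidth.

Treewidth 3.
One optimal decomposition is:
Bags: B1 = {2, 4, 5, 6}  B2 = {3, 4, 5, 6}  B3 = {1, 2, 4, 6}  B4 = {4, 5, 6, 7}
Tree: B1–B2, B1–B3, B1–B4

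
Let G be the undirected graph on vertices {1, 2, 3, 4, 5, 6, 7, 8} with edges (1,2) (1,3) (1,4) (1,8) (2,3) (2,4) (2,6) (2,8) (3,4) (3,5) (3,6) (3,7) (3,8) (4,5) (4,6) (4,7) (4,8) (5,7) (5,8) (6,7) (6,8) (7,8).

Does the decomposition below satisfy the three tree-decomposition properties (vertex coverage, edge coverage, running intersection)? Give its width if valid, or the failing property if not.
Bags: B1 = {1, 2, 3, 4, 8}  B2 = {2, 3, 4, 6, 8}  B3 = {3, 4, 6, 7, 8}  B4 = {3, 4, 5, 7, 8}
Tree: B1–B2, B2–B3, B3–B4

Vertex coverage: the bags together contain {1, 2, 3, 4, 5, 6, 7, 8}, the full vertex set. Edge coverage: each edge of G has both endpoints in at least one bag. Running intersection: for every vertex, the bags containing it form a connected subtree. All three properties hold, so this is a valid tree decomposition of width max|bag| − 1 = 4, and hence tw(G) ≤ 4.

Yes; width 4.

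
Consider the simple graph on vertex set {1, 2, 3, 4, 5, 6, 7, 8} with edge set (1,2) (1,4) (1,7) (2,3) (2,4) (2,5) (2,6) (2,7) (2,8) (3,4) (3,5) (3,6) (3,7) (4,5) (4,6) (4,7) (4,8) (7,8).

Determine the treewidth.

3

A width-3 tree decomposition is:
Bags: B1 = {2, 3, 4, 7}  B2 = {2, 3, 4, 6}  B3 = {2, 4, 7, 8}  B4 = {2, 3, 4, 5}  B5 = {1, 2, 4, 7}
Tree: B1–B2, B1–B3, B2–B4, B1–B5
Each bag holds 4 vertices, so the decomposition has width 3, which upper-bounds the treewidth. For the lower bound, the 4 vertices {2, 4, 7, 8} are pairwise adjacent, and any tree decomposition puts a clique entirely inside one bag — forcing width ≥ 3. Therefore the treewidth is 3.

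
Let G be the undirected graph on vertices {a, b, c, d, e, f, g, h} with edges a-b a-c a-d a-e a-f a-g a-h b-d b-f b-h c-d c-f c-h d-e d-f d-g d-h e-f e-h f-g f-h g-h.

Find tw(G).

A width-4 tree decomposition is:
Bags: B1 = {a, b, d, f, h}  B2 = {a, d, e, f, h}  B3 = {a, d, f, g, h}  B4 = {a, c, d, f, h}
Tree: B1–B2, B2–B3, B3–B4
The largest bag has 5 vertices, giving width 4; this decomposition certifies tw(G) ≤ 4. On the other hand G contains the 5-clique {a, d, f, g, h}. A clique must lie in a single bag of any decomposition, so no decomposition can have width below 4. Therefore the treewidth is 4.

4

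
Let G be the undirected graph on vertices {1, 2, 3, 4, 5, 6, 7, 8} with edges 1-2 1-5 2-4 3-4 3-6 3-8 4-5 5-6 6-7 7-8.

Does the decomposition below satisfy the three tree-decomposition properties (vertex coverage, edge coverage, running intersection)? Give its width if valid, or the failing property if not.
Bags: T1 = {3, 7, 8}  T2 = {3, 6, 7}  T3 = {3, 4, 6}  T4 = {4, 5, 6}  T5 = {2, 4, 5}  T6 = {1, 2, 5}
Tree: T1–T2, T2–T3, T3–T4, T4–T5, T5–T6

Yes; width 2.

Vertex coverage: the bags together contain {1, 2, 3, 4, 5, 6, 7, 8}, the full vertex set. Edge coverage: each edge of G has both endpoints in at least one bag. Running intersection: for every vertex, the bags containing it form a connected subtree. All three properties hold, so this is a valid tree decomposition of width max|bag| − 1 = 2, and hence tw(G) ≤ 2.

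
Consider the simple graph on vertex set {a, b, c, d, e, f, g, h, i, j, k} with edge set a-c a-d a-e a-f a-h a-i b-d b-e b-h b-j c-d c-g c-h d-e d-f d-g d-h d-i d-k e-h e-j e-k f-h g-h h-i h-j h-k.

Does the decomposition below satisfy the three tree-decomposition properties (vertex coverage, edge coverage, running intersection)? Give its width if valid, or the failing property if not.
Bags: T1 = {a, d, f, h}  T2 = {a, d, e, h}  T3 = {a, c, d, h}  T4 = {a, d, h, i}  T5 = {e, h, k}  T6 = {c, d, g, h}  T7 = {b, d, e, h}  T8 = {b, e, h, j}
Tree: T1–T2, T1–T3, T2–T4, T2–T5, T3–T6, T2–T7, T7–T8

No — edge (d,k) lies in no bag.

A tree decomposition must satisfy three properties: every vertex lies in some bag; for every edge, both endpoints lie together in some bag; and for every vertex, the bags containing it form a connected subtree. Here edge (d,k) lies in no bag, so the decomposition is invalid.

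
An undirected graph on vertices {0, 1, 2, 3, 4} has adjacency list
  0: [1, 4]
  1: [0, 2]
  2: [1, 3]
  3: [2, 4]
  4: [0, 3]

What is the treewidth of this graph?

A width-2 tree decomposition is:
Bags: B1 = {0, 1, 4}  B2 = {1, 2, 4}  B3 = {2, 3, 4}
Tree: B1–B2, B2–B3
Every bag has size at most 3, so the width is 3 − 1 = 2 and tw(G) ≤ 2. The edges 4–0–1–2–3–4 form a cycle, so G is not a tree and its treewidth is at least 2. Hence tw(G) = 2 exactly.

2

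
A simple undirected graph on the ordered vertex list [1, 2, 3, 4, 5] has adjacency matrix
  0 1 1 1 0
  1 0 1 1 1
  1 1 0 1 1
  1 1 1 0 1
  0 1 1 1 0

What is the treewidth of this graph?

3

A width-3 tree decomposition is:
Bags: B1 = {1, 2, 3, 4}  B2 = {2, 3, 4, 5}
Tree: B1–B2
Each bag holds 4 vertices, so the decomposition has width 3, which upper-bounds the treewidth. For the lower bound, the 4 vertices {1, 2, 3, 4} are pairwise adjacent, and any tree decomposition puts a clique entirely inside one bag — forcing width ≥ 3. Combining the bounds, tw(G) = 3.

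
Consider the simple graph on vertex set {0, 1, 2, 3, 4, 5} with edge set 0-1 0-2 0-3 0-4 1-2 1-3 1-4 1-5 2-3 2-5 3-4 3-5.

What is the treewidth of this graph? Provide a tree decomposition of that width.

Treewidth 3.
One optimal decomposition is:
Bags: B1 = {0, 1, 2, 3}  B2 = {1, 2, 3, 5}  B3 = {0, 1, 3, 4}
Tree: B1–B2, B1–B3

Each bag holds 4 vertices, so the decomposition has width 3, which upper-bounds the treewidth. On the other hand G contains the 4-clique {0, 1, 2, 3}. A clique must lie in a single bag of any decomposition, so no decomposition can have width below 3. Therefore the treewidth is 3.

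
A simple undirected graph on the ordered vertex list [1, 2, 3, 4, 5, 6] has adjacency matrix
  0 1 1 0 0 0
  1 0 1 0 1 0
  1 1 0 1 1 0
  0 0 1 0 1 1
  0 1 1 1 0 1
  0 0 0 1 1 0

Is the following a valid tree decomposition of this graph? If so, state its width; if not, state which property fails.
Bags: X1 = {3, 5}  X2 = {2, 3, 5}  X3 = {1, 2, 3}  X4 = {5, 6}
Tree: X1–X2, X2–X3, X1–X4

No — vertex 4 appears in no bag.

A tree decomposition must satisfy three properties: every vertex lies in some bag; for every edge, both endpoints lie together in some bag; and for every vertex, the bags containing it form a connected subtree. Here vertex 4 appears in no bag, so the decomposition is invalid.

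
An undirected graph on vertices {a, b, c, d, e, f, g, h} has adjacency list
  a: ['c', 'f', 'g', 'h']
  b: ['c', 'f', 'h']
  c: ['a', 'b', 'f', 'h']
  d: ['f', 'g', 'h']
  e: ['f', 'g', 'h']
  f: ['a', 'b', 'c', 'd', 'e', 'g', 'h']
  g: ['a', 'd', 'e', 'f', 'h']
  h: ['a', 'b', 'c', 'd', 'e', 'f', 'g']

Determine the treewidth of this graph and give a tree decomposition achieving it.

Every bag has size at most 4, so the width is 4 − 1 = 3 and tw(G) ≤ 3. On the other hand G contains the 4-clique {d, f, g, h}. A clique must lie in a single bag of any decomposition, so no decomposition can have width below 3. Therefore the treewidth is 3.

Treewidth 3.
Bags: B1 = {a, f, g, h}  B2 = {a, c, f, h}  B3 = {e, f, g, h}  B4 = {d, f, g, h}  B5 = {b, c, f, h}
Tree: B1–B2, B1–B3, B1–B4, B2–B5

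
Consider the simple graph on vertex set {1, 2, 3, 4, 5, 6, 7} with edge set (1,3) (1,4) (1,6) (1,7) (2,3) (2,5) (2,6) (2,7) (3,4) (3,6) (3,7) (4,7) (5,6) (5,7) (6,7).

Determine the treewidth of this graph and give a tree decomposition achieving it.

The largest bag has 4 vertices, giving width 3; this decomposition certifies tw(G) ≤ 3. On the other hand G contains the 4-clique {1, 3, 4, 7}. A clique must lie in a single bag of any decomposition, so no decomposition can have width below 3. Therefore the treewidth is 3.

Treewidth 3.
Bags: B1 = {1, 3, 6, 7}  B2 = {2, 3, 6, 7}  B3 = {1, 3, 4, 7}  B4 = {2, 5, 6, 7}
Tree: B1–B2, B1–B3, B2–B4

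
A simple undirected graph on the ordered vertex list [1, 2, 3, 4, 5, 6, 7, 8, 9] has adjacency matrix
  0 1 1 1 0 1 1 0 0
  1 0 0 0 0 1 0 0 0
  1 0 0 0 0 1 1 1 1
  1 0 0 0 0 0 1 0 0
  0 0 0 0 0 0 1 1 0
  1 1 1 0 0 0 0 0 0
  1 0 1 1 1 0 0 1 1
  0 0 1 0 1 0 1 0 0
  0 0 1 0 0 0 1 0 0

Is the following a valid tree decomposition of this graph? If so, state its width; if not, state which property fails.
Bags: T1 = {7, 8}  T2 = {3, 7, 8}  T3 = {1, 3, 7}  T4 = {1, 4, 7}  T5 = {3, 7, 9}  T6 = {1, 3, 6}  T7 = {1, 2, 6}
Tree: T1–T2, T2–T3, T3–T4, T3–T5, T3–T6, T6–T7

A tree decomposition must satisfy three properties: every vertex lies in some bag; for every edge, both endpoints lie together in some bag; and for every vertex, the bags containing it form a connected subtree. Here vertex 5 appears in no bag, so the decomposition is invalid.

No — vertex 5 appears in no bag.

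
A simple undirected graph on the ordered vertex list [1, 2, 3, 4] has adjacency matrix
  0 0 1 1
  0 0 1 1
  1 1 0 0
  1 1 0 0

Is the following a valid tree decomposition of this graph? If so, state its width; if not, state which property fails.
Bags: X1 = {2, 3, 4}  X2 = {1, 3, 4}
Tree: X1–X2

Yes; width 2.

Vertex coverage: the bags together contain {1, 2, 3, 4}, the full vertex set. Edge coverage: each edge of G has both endpoints in at least one bag. Running intersection: for every vertex, the bags containing it form a connected subtree. All three properties hold, so this is a valid tree decomposition of width max|bag| − 1 = 2, and hence tw(G) ≤ 2.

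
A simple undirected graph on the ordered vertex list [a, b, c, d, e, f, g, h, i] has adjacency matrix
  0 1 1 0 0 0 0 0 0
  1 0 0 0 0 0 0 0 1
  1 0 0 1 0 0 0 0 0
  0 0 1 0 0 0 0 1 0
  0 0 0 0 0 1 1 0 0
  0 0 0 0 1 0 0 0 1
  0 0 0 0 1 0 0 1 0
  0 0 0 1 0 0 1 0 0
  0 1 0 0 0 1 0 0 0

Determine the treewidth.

2

A width-2 tree decomposition is:
Bags: B1 = {b, f, i}  B2 = {a, b, f}  B3 = {a, c, f}  B4 = {c, d, f}  B5 = {d, f, h}  B6 = {f, g, h}  B7 = {e, f, g}
Tree: B1–B2, B2–B3, B3–B4, B4–B5, B5–B6, B6–B7
Each bag holds 3 vertices, so the decomposition has width 2, which upper-bounds the treewidth. The edges f–i–b–a–c–d–h–g–e–f form a cycle, so G is not a tree and its treewidth is at least 2. Combining the bounds, tw(G) = 2.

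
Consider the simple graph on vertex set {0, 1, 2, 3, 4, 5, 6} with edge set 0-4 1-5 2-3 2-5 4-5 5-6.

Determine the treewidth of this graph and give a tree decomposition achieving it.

Every bag has size at most 2, so the width is 2 − 1 = 1 and tw(G) ≤ 1. Any graph with an edge has treewidth ≥ 1, and G has the edge 1–5. Therefore the treewidth is 1.

Treewidth 1.
One such decomposition:
Bags: B1 = {1, 5}  B2 = {4, 5}  B3 = {0, 4}  B4 = {2, 5}  B5 = {2, 3}  B6 = {5, 6}
Tree: B1–B2, B2–B3, B1–B4, B4–B5, B4–B6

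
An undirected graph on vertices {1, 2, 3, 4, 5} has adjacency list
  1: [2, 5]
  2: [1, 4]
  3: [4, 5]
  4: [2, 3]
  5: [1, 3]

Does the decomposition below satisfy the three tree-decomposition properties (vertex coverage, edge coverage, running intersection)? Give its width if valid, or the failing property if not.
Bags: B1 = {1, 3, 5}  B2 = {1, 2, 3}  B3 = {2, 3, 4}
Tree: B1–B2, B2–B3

Yes; width 2.

Vertex coverage: the bags together contain {1, 2, 3, 4, 5}, the full vertex set. Edge coverage: each edge of G has both endpoints in at least one bag. Running intersection: for every vertex, the bags containing it form a connected subtree. All three properties hold, so this is a valid tree decomposition of width max|bag| − 1 = 2, and hence tw(G) ≤ 2.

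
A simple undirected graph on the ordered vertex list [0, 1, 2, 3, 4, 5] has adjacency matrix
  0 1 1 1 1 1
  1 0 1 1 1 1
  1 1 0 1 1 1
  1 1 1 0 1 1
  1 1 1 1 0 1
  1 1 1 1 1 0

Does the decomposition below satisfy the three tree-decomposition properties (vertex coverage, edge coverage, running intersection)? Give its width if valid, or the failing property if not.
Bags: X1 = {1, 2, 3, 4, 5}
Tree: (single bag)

A tree decomposition must satisfy three properties: every vertex lies in some bag; for every edge, both endpoints lie together in some bag; and for every vertex, the bags containing it form a connected subtree. Here vertex 0 appears in no bag, so the decomposition is invalid.

No — vertex 0 appears in no bag.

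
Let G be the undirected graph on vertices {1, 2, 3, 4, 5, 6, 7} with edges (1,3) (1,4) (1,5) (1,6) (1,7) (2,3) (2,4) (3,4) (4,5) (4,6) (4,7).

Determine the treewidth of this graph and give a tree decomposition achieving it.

Every bag has size at most 3, so the width is 3 − 1 = 2 and tw(G) ≤ 2. Conversely, {1, 3, 4} is a clique of size 3, and the vertices of any clique must share a bag in every tree decomposition; so some bag has ≥ 3 vertices and tw(G) ≥ 2. Combining the bounds, tw(G) = 2.

Treewidth 2.
One such decomposition:
Bags: B1 = {1, 4, 6}  B2 = {1, 3, 4}  B3 = {1, 4, 7}  B4 = {2, 3, 4}  B5 = {1, 4, 5}
Tree: B1–B2, B1–B3, B2–B4, B2–B5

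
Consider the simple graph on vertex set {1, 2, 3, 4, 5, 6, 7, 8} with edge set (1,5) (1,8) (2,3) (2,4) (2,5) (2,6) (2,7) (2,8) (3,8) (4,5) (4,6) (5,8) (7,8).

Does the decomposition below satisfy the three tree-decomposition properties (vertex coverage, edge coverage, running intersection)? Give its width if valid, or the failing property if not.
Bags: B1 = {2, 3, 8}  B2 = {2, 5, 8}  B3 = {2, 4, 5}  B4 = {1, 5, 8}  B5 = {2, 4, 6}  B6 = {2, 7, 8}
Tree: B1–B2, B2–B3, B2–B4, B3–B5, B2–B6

Every vertex of G appears in some bag (union = {1, 2, 3, 4, 5, 6, 7, 8}); every edge is covered by a bag; and for each vertex v the set of bags containing v is connected in the bag tree. The decomposition is therefore valid. The largest bag has 3 vertices, so the width is 2.

Yes; width 2.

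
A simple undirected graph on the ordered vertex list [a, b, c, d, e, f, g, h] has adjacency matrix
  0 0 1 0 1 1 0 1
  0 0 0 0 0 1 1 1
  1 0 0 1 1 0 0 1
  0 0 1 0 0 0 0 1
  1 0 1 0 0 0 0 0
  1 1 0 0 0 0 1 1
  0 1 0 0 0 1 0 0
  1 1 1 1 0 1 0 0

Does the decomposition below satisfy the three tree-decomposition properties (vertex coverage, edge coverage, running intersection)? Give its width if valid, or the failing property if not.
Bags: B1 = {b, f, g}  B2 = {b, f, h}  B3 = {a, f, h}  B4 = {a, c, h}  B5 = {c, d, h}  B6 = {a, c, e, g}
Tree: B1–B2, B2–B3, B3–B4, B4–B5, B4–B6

A tree decomposition must satisfy three properties: every vertex lies in some bag; for every edge, both endpoints lie together in some bag; and for every vertex, the bags containing it form a connected subtree. Here bags containing vertex g are not connected in the tree, so the decomposition is invalid.

No — bags containing vertex g are not connected in the tree.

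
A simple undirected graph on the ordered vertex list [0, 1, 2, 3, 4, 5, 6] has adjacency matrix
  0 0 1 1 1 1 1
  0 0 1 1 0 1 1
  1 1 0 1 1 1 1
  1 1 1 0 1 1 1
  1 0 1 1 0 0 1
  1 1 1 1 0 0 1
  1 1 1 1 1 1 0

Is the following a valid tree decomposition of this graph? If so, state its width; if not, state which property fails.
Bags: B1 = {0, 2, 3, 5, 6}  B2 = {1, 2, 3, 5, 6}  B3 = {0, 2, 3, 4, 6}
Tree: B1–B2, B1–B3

Every vertex of G appears in some bag (union = {0, 1, 2, 3, 4, 5, 6}); every edge is covered by a bag; and for each vertex v the set of bags containing v is connected in the bag tree. The decomposition is therefore valid. The largest bag has 5 vertices, so the width is 4.

Yes; width 4.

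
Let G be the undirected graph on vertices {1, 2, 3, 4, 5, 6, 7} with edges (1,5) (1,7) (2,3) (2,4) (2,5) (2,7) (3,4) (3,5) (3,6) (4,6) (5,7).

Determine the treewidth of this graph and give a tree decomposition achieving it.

Treewidth 2.
One optimal decomposition is:
Bags: B1 = {2, 3, 4}  B2 = {3, 4, 6}  B3 = {2, 3, 5}  B4 = {2, 5, 7}  B5 = {1, 5, 7}
Tree: B1–B2, B1–B3, B3–B4, B4–B5

Every bag has size at most 3, so the width is 3 − 1 = 2 and tw(G) ≤ 2. For the lower bound, the 3 vertices {1, 5, 7} are pairwise adjacent, and any tree decomposition puts a clique entirely inside one bag — forcing width ≥ 2. Hence tw(G) = 2 exactly.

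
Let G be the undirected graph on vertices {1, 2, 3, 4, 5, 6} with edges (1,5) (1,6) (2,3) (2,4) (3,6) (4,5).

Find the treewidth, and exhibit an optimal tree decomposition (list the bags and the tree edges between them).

Treewidth 2.
One such decomposition:
Bags: B1 = {2, 4, 5}  B2 = {1, 2, 5}  B3 = {1, 2, 6}  B4 = {2, 3, 6}
Tree: B1–B2, B2–B3, B3–B4

Every bag has size at most 3, so the width is 3 − 1 = 2 and tw(G) ≤ 2. For the lower bound, G contains the cycle 2–4–5–1–6–3–2, so G is not a forest; only forests have treewidth ≤ 1, hence tw(G) ≥ 2. Hence tw(G) = 2 exactly.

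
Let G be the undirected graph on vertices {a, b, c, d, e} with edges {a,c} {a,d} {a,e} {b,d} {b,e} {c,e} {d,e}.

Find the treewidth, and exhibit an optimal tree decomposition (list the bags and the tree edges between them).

Every bag has size at most 3, so the width is 3 − 1 = 2 and tw(G) ≤ 2. On the other hand G contains the 3-clique {a, d, e}. A clique must lie in a single bag of any decomposition, so no decomposition can have width below 2. Combining the bounds, tw(G) = 2.

Treewidth 2.
One such decomposition:
Bags: B1 = {b, d, e}  B2 = {a, d, e}  B3 = {a, c, e}
Tree: B1–B2, B2–B3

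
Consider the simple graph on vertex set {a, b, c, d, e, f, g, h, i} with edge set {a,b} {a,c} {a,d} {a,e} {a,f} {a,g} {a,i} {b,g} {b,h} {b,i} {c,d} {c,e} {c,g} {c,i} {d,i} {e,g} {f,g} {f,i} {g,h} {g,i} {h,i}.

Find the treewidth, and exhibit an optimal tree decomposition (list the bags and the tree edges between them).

Every bag has size at most 4, so the width is 4 − 1 = 3 and tw(G) ≤ 3. Conversely, {a, c, d, i} is a clique of size 4, and the vertices of any clique must share a bag in every tree decomposition; so some bag has ≥ 4 vertices and tw(G) ≥ 3. The upper and lower bounds meet at 3, so that is the treewidth.

Treewidth 3.
Bags: B1 = {a, c, g, i}  B2 = {a, f, g, i}  B3 = {a, c, d, i}  B4 = {a, b, g, i}  B5 = {b, g, h, i}  B6 = {a, c, e, g}
Tree: B1–B2, B1–B3, B2–B4, B4–B5, B1–B6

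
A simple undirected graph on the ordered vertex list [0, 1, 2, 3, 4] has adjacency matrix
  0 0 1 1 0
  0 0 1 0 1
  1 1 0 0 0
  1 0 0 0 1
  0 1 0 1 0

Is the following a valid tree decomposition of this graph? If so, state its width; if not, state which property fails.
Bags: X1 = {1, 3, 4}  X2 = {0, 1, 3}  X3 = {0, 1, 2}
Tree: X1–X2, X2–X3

Checking the three conditions: (i) the bags cover all of {0, 1, 2, 3, 4}; (ii) for each edge, some bag contains both endpoints; (iii) the bags containing any fixed vertex form a subtree. All hold, so the decomposition is valid with width 3 − 1 = 2.

Yes; width 2.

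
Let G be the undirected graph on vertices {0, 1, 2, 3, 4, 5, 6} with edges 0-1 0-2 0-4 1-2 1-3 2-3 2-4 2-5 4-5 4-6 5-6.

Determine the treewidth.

2

A width-2 tree decomposition is:
Bags: B1 = {0, 1, 2}  B2 = {0, 2, 4}  B3 = {2, 4, 5}  B4 = {1, 2, 3}  B5 = {4, 5, 6}
Tree: B1–B2, B2–B3, B1–B4, B3–B5
Each bag holds 3 vertices, so the decomposition has width 2, which upper-bounds the treewidth. Conversely, {0, 1, 2} is a clique of size 3, and the vertices of any clique must share a bag in every tree decomposition; so some bag has ≥ 3 vertices and tw(G) ≥ 2. The upper and lower bounds meet at 2, so that is the treewidth.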